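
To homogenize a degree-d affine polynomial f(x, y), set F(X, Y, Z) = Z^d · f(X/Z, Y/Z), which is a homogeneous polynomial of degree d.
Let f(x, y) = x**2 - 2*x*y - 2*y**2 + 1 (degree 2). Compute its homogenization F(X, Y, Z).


F(X, Y, Z) = X**2 - 2*X*Y - 2*Y**2 + Z**2

deg(f) = 2.
Substitute x = X/Z, y = Y/Z into f, then multiply by Z^2.
  monomial 1·x^2·y^0 ↦ 1·X^2·Y^0·Z^0.
  monomial -2·x^1·y^1 ↦ -2·X^1·Y^1·Z^0.
  monomial -2·x^0·y^2 ↦ -2·X^0·Y^2·Z^0.
  monomial 1·x^0·y^0 ↦ 1·X^0·Y^0·Z^2.
Collecting: F(X, Y, Z) = X**2 - 2*X*Y - 2*Y**2 + Z**2.


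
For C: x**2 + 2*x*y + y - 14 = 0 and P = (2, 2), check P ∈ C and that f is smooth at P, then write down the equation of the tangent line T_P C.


Tangent line at P: 8*x + 5*y - 26 = 0.

Step 1: f(2, 2) = 0, so P lies on C.
Step 2: partial derivatives
  f_x(x, y) = 2*x + 2*y, f_y(x, y) = 2*x + 1.
  f_x(P) = 8, f_y(P) = 5 (gradient nonzero, so P is smooth).
Step 3: tangent line at P: 8·(x − 2) + 5·(y − 2) = 0.
Expanding: 8*x + 5*y - 26 = 0.


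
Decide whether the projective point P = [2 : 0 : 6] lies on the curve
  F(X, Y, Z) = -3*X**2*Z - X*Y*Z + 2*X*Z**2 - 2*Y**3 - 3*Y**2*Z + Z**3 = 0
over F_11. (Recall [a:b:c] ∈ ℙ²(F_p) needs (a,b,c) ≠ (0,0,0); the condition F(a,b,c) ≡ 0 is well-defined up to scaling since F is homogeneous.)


F(2,0,6) ≡ 2 (mod 11); P is NOT on the curve.

Evaluate F(2, 0, 6) term-by-term (mod 11).
  -3*X**2*Z ↦ -3·4·1·6 = -72
  -X*Y*Z ↦ -1·2·0·6 = 0
  2*X*Z**2 ↦ 2·2·1·36 = 144
  -2*Y**3 ↦ -2·1·0·1 = 0
  -3*Y**2*Z ↦ -3·1·0·6 = 0
  Z**3 ↦ 1·1·1·216 = 216
Sum: F(2, 0, 6) = (-72) + (0) + (144) + (0) + (0) + (216) = 288.
Reducing mod 11: 288 ≡ 2 (mod 11).
Since F(a, b, c) ≡ 2 ≠ 0 (mod 11), P does NOT lie on the curve.


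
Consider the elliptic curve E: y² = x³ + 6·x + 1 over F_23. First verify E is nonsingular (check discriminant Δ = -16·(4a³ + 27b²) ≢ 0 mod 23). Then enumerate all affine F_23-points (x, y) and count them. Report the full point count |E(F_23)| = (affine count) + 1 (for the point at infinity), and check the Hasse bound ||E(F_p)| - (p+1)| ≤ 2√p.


Affine points = {(0, 1), (0, 22), (1, 10), (1, 13), (3, 0), (5, 8), (5, 15), (6, 0), (7, 8), (7, 15), (8, 3), (8, 20), (9, 5), (9, 18), (10, 7), (10, 16), (11, 8), (11, 15), (14, 0), (15, 4), (15, 19), (17, 5), (17, 18), (20, 5), (20, 18), (21, 2), (21, 21)}; affine count = 27; |E(F_23)| = 28.

Discriminant check: Δ ∝ 4a³ + 27b² = 4·6³ + 27·1² = 4·216 + 27·1 ≡ 17 (mod 23). Nonzero ⇒ E is nonsingular.
For each x ∈ F_23, compute rhs = x³ + 6·x + 1 mod 23, then count y ∈ F_23 with y² ≡ rhs.
  x = 0: rhs = 1, matching y values: 1, 22 (2 points).
  x = 1: rhs = 8, matching y values: 10, 13 (2 points).
  x = 2: rhs = 21, matching y values: none (0 points).
  x = 3: rhs = 0, matching y values: 0 (1 points).
  x = 4: rhs = 20, matching y values: none (0 points).
  x = 5: rhs = 18, matching y values: 8, 15 (2 points).
  x = 6: rhs = 0, matching y values: 0 (1 points).
  x = 7: rhs = 18, matching y values: 8, 15 (2 points).
  x = 8: rhs = 9, matching y values: 3, 20 (2 points).
  x = 9: rhs = 2, matching y values: 5, 18 (2 points).
  x = 10: rhs = 3, matching y values: 7, 16 (2 points).
  x = 11: rhs = 18, matching y values: 8, 15 (2 points).
  x = 12: rhs = 7, matching y values: none (0 points).
  x = 13: rhs = 22, matching y values: none (0 points).
  x = 14: rhs = 0, matching y values: 0 (1 points).
  x = 15: rhs = 16, matching y values: 4, 19 (2 points).
  x = 16: rhs = 7, matching y values: none (0 points).
  x = 17: rhs = 2, matching y values: 5, 18 (2 points).
  x = 18: rhs = 7, matching y values: none (0 points).
  x = 19: rhs = 5, matching y values: none (0 points).
  x = 20: rhs = 2, matching y values: 5, 18 (2 points).
  x = 21: rhs = 4, matching y values: 2, 21 (2 points).
  x = 22: rhs = 17, matching y values: none (0 points).
Total affine count: 27.
Full point count |E(F_23)| = 27 + 1 = 28.
Hasse bound: |28 − (23+1)| = |4| = 4 ≤ 2√23 ≈ 9.5917 ✓.


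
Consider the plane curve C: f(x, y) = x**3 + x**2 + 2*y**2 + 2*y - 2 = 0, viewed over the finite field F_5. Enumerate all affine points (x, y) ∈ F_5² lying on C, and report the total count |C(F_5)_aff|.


Affine F_5-points: {(0, 2), (1, 0), (1, 4), (2, 0), (2, 4), (4, 2)}; count = 6.

For each of the 25 pairs (x, y) ∈ F_5², evaluate f(x, y) mod 5. Record the zeros.
  x = 0: [0↦3, 1↦2, 2↦0, 3↦2, 4↦3]  zeros at y ∈ {2}
  x = 1: [0↦0, 1↦4, 2↦2, 3↦4, 4↦0]  zeros at y ∈ {0, 4}
  x = 2: [0↦0, 1↦4, 2↦2, 3↦4, 4↦0]  zeros at y ∈ {0, 4}
  x = 3: [0↦4, 1↦3, 2↦1, 3↦3, 4↦4]  zeros at y ∈ ∅
  x = 4: [0↦3, 1↦2, 2↦0, 3↦2, 4↦3]  zeros at y ∈ {2}
Collecting zeros: affine points = {(0, 2), (1, 0), (1, 4), (2, 0), (2, 4), (4, 2)}.
Total count |C(F_5)_aff| = 6.


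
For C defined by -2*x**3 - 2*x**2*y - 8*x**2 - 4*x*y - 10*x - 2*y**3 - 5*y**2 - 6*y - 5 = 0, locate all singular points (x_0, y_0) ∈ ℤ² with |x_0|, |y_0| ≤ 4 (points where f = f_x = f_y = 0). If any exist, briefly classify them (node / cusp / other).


Singular points: {(-1, -1)}; classification: cusp.

Compute partial derivatives:
  f_x = -6*x**2 - 4*x*y - 16*x - 4*y - 10.
  f_y = -2*x**2 - 4*x - 6*y**2 - 10*y - 6.
Scan x_0 ∈ {−4, ..., 4}. For each x_0, f_y(x_0, y) is a polynomial in y; find its integer roots y ∈ {−4, ..., 4}, then test f_x and f at those candidates.
  x = -4: f_y(-4, y) = -6*y**2 - 10*y - 22; no integer root y with |y| ≤ 4.
  x = -3: f_y(-3, y) = -6*y**2 - 10*y - 12; no integer root y with |y| ≤ 4.
  x = -2: f_y(-2, y) = -6*y**2 - 10*y - 6; no integer root y with |y| ≤ 4.
  x = -1: f_y(-1, y) = -6*y**2 - 10*y - 4; vanishes at y ∈ {-1}. (-1, -1): f_x = 0, f = 0 — SINGULAR.
  x = 0: f_y(0, y) = -6*y**2 - 10*y - 6; no integer root y with |y| ≤ 4.
  x = 1: f_y(1, y) = -6*y**2 - 10*y - 12; no integer root y with |y| ≤ 4.
  x = 2: f_y(2, y) = -6*y**2 - 10*y - 22; no integer root y with |y| ≤ 4.
  x = 3: f_y(3, y) = -6*y**2 - 10*y - 36; no integer root y with |y| ≤ 4.
  x = 4: f_y(4, y) = -6*y**2 - 10*y - 54; no integer root y with |y| ≤ 4.
Only singular point on the grid: (-1, -1).
Classify: substitute x = -1 + u, y = -1 + v and expand: f = -2*u**3 - 2*u**2*v - 2*v**3 + v**2.
No constant or linear terms (consistent with a singular point). Quadratic part: v**2. Cubic part: -2*u**3 - 2*u**2*v - 2*v**3.
The quadratic part v**2 is a perfect square, so there is a single (double) tangent line v = 0, i.e. y = -1. Restricting the cubic part to that line (v = 0) leaves -2*u**3 ≠ 0, so f is not divisible by v and the branch is v² ≈ 2*u**3 to lowest order — this is a cusp.
Classification: cusp.


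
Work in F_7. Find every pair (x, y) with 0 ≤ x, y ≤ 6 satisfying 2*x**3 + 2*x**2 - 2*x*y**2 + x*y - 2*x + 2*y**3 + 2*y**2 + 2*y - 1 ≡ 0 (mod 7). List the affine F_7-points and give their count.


Affine F_7-points: {(0, 3), (1, 5), (2, 2), (3, 3), (5, 2), (6, 2)}; count = 6.

For each of the 49 pairs (x, y) ∈ F_7², evaluate f(x, y) mod 7. Record the zeros.
  x = 0: [0↦6, 1↦5, 2↦6, 3↦0, 4↦6, 5↦1, 6↦4]  zeros at y ∈ {3}
  x = 1: [0↦1, 1↦6, 2↦2, 3↦1, 4↦1, 5↦0, 6↦3]  zeros at y ∈ {5}
  x = 2: [0↦5, 1↦2, 2↦0, 3↦4, 4↦5, 5↦1, 6↦4]  zeros at y ∈ {2}
  x = 3: [0↦2, 1↦5, 2↦5, 3↦0, 4↦2, 5↦2, 6↦5]  zeros at y ∈ {3}
  x = 4: [0↦4, 1↦6, 2↦1, 3↦1, 4↦4, 5↦1, 6↦4]  zeros at y ∈ ∅
  x = 5: [0↦2, 1↦3, 2↦0, 3↦5, 4↦2, 5↦3, 6↦6]  zeros at y ∈ {2}
  x = 6: [0↦1, 1↦1, 2↦0, 3↦3, 4↦1, 5↦6, 6↦2]  zeros at y ∈ {2}
Collecting zeros: affine points = {(0, 3), (1, 5), (2, 2), (3, 3), (5, 2), (6, 2)}.
Total count |C(F_7)_aff| = 6.


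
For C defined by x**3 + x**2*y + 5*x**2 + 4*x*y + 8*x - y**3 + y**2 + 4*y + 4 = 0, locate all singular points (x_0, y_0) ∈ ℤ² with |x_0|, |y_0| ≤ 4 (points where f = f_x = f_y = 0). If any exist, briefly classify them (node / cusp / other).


Singular points: {(-2, 0)}; classification: node.

Compute partial derivatives:
  f_x = 3*x**2 + 2*x*y + 10*x + 4*y + 8.
  f_y = x**2 + 4*x - 3*y**2 + 2*y + 4.
Scan x_0 ∈ {−4, ..., 4}. For each x_0, f_y(x_0, y) is a polynomial in y; find its integer roots y ∈ {−4, ..., 4}, then test f_x and f at those candidates.
  x = -4: f_y(-4, y) = -3*y**2 + 2*y + 4; no integer root y with |y| ≤ 4.
  x = -3: f_y(-3, y) = -3*y**2 + 2*y + 1; vanishes at y ∈ {1}. (-3, 1): f_x = 3 ≠ 0.
  x = -2: f_y(-2, y) = -3*y**2 + 2*y; vanishes at y ∈ {0}. (-2, 0): f_x = 0, f = 0 — SINGULAR.
  x = -1: f_y(-1, y) = -3*y**2 + 2*y + 1; vanishes at y ∈ {1}. (-1, 1): f_x = 3 ≠ 0.
  x = 0: f_y(0, y) = -3*y**2 + 2*y + 4; no integer root y with |y| ≤ 4.
  x = 1: f_y(1, y) = -3*y**2 + 2*y + 9; no integer root y with |y| ≤ 4.
  x = 2: f_y(2, y) = -3*y**2 + 2*y + 16; vanishes at y ∈ {-2}. (2, -2): f_x = 24 ≠ 0.
  x = 3: f_y(3, y) = -3*y**2 + 2*y + 25; no integer root y with |y| ≤ 4.
  x = 4: f_y(4, y) = -3*y**2 + 2*y + 36; no integer root y with |y| ≤ 4.
Only singular point on the grid: (-2, 0).
Classify: substitute x = -2 + u, y = 0 + v and expand: f = u**3 + u**2*v - u**2 - v**3 + v**2.
No constant or linear terms (consistent with a singular point). Quadratic part: -u**2 + v**2. Cubic part: u**3 + u**2*v - v**3.
The quadratic part v**2 - u**2 = (v − u)(v + u) splits into two distinct linear factors, so there are two distinct tangent lines y − 0 = ±(x − -2) — this is a node (ordinary double point).
Classification: node.


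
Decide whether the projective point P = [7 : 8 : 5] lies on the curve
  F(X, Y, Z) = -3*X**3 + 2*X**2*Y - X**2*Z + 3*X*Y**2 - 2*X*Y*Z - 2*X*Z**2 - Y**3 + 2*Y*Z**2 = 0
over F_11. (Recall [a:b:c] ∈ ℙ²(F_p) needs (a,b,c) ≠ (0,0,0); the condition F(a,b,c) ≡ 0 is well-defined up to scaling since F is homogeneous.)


F(7,8,5) ≡ 8 (mod 11); P is NOT on the curve.

Evaluate F(7, 8, 5) term-by-term (mod 11).
  -3*X**3 ↦ -3·343·1·1 = -1029
  2*X**2*Y ↦ 2·49·8·1 = 784
  -X**2*Z ↦ -1·49·1·5 = -245
  3*X*Y**2 ↦ 3·7·64·1 = 1344
  -2*X*Y*Z ↦ -2·7·8·5 = -560
  -2*X*Z**2 ↦ -2·7·1·25 = -350
  -Y**3 ↦ -1·1·512·1 = -512
  2*Y*Z**2 ↦ 2·1·8·25 = 400
Sum: F(7, 8, 5) = (-1029) + (784) + (-245) + (1344) + (-560) + (-350) + (-512) + (400) = -168.
Reducing mod 11: -168 ≡ 8 (mod 11).
Since F(a, b, c) ≡ 8 ≠ 0 (mod 11), P does NOT lie on the curve.


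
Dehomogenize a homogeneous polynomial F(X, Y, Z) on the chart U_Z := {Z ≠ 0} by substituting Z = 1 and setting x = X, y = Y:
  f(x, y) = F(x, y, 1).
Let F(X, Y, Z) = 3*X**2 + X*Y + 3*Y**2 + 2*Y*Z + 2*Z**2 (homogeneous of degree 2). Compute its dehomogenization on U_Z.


f(x, y) = 3*x**2 + x*y + 3*y**2 + 2*y + 2

On U_Z we set Z = 1. Each monomial c·X^i·Y^j·Z^k in F becomes c·x^i·y^j·1^k = c·x^i·y^j.
Substituting Z = 1: F(X, Y, 1) = 3*x**2 + x*y + 3*y**2 + 2*y + 2.
Note: deg(f) ≤ deg(F) = 2; strict inequality happens when F is divisible by Z (lost terms).


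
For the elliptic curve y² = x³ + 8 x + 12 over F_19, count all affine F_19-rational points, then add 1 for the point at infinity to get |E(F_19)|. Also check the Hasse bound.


Affine points = {(2, 6), (2, 13), (3, 5), (3, 14), (5, 5), (5, 14), (10, 3), (10, 16), (11, 5), (11, 14), (15, 7), (15, 12), (17, 8), (17, 11)}; affine count = 14; |E(F_19)| = 15.

Discriminant check: Δ ∝ 4a³ + 27b² = 4·8³ + 27·12² = 4·512 + 27·144 ≡ 8 (mod 19). Nonzero ⇒ E is nonsingular.
For each x ∈ F_19, compute rhs = x³ + 8·x + 12 mod 19, then count y ∈ F_19 with y² ≡ rhs.
  x = 0: rhs = 12, matching y values: none (0 points).
  x = 1: rhs = 2, matching y values: none (0 points).
  x = 2: rhs = 17, matching y values: 6, 13 (2 points).
  x = 3: rhs = 6, matching y values: 5, 14 (2 points).
  x = 4: rhs = 13, matching y values: none (0 points).
  x = 5: rhs = 6, matching y values: 5, 14 (2 points).
  x = 6: rhs = 10, matching y values: none (0 points).
  x = 7: rhs = 12, matching y values: none (0 points).
  x = 8: rhs = 18, matching y values: none (0 points).
  x = 9: rhs = 15, matching y values: none (0 points).
  x = 10: rhs = 9, matching y values: 3, 16 (2 points).
  x = 11: rhs = 6, matching y values: 5, 14 (2 points).
  x = 12: rhs = 12, matching y values: none (0 points).
  x = 13: rhs = 14, matching y values: none (0 points).
  x = 14: rhs = 18, matching y values: none (0 points).
  x = 15: rhs = 11, matching y values: 7, 12 (2 points).
  x = 16: rhs = 18, matching y values: none (0 points).
  x = 17: rhs = 7, matching y values: 8, 11 (2 points).
  x = 18: rhs = 3, matching y values: none (0 points).
Total affine count: 14.
Full point count |E(F_19)| = 14 + 1 = 15.
Hasse bound: |15 − (19+1)| = |-5| = 5 ≤ 2√19 ≈ 8.7178 ✓.


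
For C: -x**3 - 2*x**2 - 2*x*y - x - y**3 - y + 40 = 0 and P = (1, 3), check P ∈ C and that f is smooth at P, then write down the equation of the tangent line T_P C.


Tangent line at P: -14*x - 30*y + 104 = 0.

Step 1: f(1, 3) = 0, so P lies on C.
Step 2: partial derivatives
  f_x(x, y) = -3*x**2 - 4*x - 2*y - 1, f_y(x, y) = -2*x - 3*y**2 - 1.
  f_x(P) = -14, f_y(P) = -30 (gradient nonzero, so P is smooth).
Step 3: tangent line at P: -14·(x − 1) + -30·(y − 3) = 0.
Expanding: -14*x - 30*y + 104 = 0.


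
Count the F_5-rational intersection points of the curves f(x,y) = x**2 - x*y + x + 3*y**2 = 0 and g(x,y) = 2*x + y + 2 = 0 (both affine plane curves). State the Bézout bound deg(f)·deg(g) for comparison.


Common zeros: {(4, 0)}; count = 1; Bézout bound = 2.

deg(f) = 2, deg(g) = 1, so Bézout bound = 2.
Scan x ∈ F_5. For each x, list the y ∈ F_5 with f(x, y) ≡ 0 and those with g(x, y) ≡ 0 (mod 5); the common zeros in that column are the intersection.
  x = 0: f ≡ 0 at y ∈ {0}; g ≡ 0 at y ∈ {3}; common: ∅.
  x = 1: f ≡ 0 at y ∈ ∅; g ≡ 0 at y ∈ {1}; common: ∅.
  x = 2: f ≡ 0 at y ∈ ∅; g ≡ 0 at y ∈ {4}; common: ∅.
  x = 3: f ≡ 0 at y ∈ {3}; g ≡ 0 at y ∈ {2}; common: ∅.
  x = 4: f ≡ 0 at y ∈ {0, 3}; g ≡ 0 at y ∈ {0}; common: {0}.
Collecting: common zeros = {(4, 0)}, so the count is 1.
Comparison with the Bézout bound: 1 ≤ 2 = deg(f)·deg(g), as expected for curves with no common component (the affine F_5-count falls short of the bound because intersections may lie at infinity, over extension fields, or carry multiplicity).


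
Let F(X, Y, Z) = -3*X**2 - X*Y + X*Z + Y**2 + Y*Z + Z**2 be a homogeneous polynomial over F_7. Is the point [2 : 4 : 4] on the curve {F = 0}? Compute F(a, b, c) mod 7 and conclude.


F(2,4,4) ≡ 1 (mod 7); P is NOT on the curve.

Evaluate F(2, 4, 4) term-by-term (mod 7).
  -3*X**2 ↦ -3·4·1·1 = -12
  -X*Y ↦ -1·2·4·1 = -8
  X*Z ↦ 1·2·1·4 = 8
  Y**2 ↦ 1·1·16·1 = 16
  Y*Z ↦ 1·1·4·4 = 16
  Z**2 ↦ 1·1·1·16 = 16
Sum: F(2, 4, 4) = (-12) + (-8) + (8) + (16) + (16) + (16) = 36.
Reducing mod 7: 36 ≡ 1 (mod 7).
Since F(a, b, c) ≡ 1 ≠ 0 (mod 7), P does NOT lie on the curve.


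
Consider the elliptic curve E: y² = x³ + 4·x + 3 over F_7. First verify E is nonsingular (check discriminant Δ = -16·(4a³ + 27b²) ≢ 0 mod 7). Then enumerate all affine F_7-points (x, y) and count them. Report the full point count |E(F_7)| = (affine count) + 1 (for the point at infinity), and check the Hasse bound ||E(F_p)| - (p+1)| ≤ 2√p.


Affine points = {(1, 1), (1, 6), (3, 0), (5, 1), (5, 6)}; affine count = 5; |E(F_7)| = 6.

Discriminant check: Δ ∝ 4a³ + 27b² = 4·4³ + 27·3² = 4·64 + 27·9 ≡ 2 (mod 7). Nonzero ⇒ E is nonsingular.
For each x ∈ F_7, compute rhs = x³ + 4·x + 3 mod 7, then count y ∈ F_7 with y² ≡ rhs.
  x = 0: rhs = 3, matching y values: none (0 points).
  x = 1: rhs = 1, matching y values: 1, 6 (2 points).
  x = 2: rhs = 5, matching y values: none (0 points).
  x = 3: rhs = 0, matching y values: 0 (1 points).
  x = 4: rhs = 6, matching y values: none (0 points).
  x = 5: rhs = 1, matching y values: 1, 6 (2 points).
  x = 6: rhs = 5, matching y values: none (0 points).
Total affine count: 5.
Full point count |E(F_7)| = 5 + 1 = 6.
Hasse bound: |6 − (7+1)| = |-2| = 2 ≤ 2√7 ≈ 5.2915 ✓.


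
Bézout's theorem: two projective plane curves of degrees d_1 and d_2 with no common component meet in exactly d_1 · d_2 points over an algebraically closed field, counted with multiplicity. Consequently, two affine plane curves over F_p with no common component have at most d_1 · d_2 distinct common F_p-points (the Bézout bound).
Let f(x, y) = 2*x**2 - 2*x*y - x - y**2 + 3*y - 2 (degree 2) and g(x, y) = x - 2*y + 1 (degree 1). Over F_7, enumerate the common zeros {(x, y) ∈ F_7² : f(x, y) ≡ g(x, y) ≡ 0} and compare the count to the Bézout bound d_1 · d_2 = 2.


Common zeros: ∅; count = 0; Bézout bound = 2.

deg(f) = 2, deg(g) = 1, so Bézout bound = 2.
Scan x ∈ F_7. For each x, list the y ∈ F_7 with f(x, y) ≡ 0 and those with g(x, y) ≡ 0 (mod 7); the common zeros in that column are the intersection.
  x = 0: f ≡ 0 at y ∈ {1, 2}; g ≡ 0 at y ∈ {4}; common: ∅.
  x = 1: f ≡ 0 at y ∈ {3, 5}; g ≡ 0 at y ∈ {1}; common: ∅.
  x = 2: f ≡ 0 at y ∈ ∅; g ≡ 0 at y ∈ {5}; common: ∅.
  x = 3: f ≡ 0 at y ∈ ∅; g ≡ 0 at y ∈ {2}; common: ∅.
  x = 4: f ≡ 0 at y ∈ ∅; g ≡ 0 at y ∈ {6}; common: ∅.
  x = 5: f ≡ 0 at y ∈ {1, 6}; g ≡ 0 at y ∈ {3}; common: ∅.
  x = 6: f ≡ 0 at y ∈ {2, 3}; g ≡ 0 at y ∈ {0}; common: ∅.
Collecting: common zeros = ∅, so the count is 0.
Comparison with the Bézout bound: 0 ≤ 2 = deg(f)·deg(g), as expected for curves with no common component (the affine F_7-count falls short of the bound because intersections may lie at infinity, over extension fields, or carry multiplicity).


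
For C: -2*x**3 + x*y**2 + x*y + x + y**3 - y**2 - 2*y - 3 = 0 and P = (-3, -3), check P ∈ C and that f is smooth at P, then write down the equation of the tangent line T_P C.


Tangent line at P: -47*x + 46*y - 3 = 0.

Step 1: f(-3, -3) = 0, so P lies on C.
Step 2: partial derivatives
  f_x(x, y) = -6*x**2 + y**2 + y + 1, f_y(x, y) = 2*x*y + x + 3*y**2 - 2*y - 2.
  f_x(P) = -47, f_y(P) = 46 (gradient nonzero, so P is smooth).
Step 3: tangent line at P: -47·(x − -3) + 46·(y − -3) = 0.
Expanding: -47*x + 46*y - 3 = 0.


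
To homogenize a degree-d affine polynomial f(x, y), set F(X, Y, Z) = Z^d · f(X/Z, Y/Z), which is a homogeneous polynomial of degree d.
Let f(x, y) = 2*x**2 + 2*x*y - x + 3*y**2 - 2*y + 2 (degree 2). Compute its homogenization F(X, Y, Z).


F(X, Y, Z) = 2*X**2 + 2*X*Y - X*Z + 3*Y**2 - 2*Y*Z + 2*Z**2

deg(f) = 2.
Substitute x = X/Z, y = Y/Z into f, then multiply by Z^2.
  monomial 2·x^2·y^0 ↦ 2·X^2·Y^0·Z^0.
  monomial 2·x^1·y^1 ↦ 2·X^1·Y^1·Z^0.
  monomial -1·x^1·y^0 ↦ -1·X^1·Y^0·Z^1.
  monomial 3·x^0·y^2 ↦ 3·X^0·Y^2·Z^0.
  monomial -2·x^0·y^1 ↦ -2·X^0·Y^1·Z^1.
  monomial 2·x^0·y^0 ↦ 2·X^0·Y^0·Z^2.
Collecting: F(X, Y, Z) = 2*X**2 + 2*X*Y - X*Z + 3*Y**2 - 2*Y*Z + 2*Z**2.


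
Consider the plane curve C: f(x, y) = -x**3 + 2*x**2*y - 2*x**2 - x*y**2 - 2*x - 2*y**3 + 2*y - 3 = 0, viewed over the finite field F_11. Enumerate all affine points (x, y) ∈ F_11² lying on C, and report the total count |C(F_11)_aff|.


Affine F_11-points: {(1, 7), (1, 10), (2, 4), (2, 7), (2, 10), (4, 10), (5, 1), (6, 4), (7, 3), (8, 1), (8, 8), (8, 9), (9, 1), (9, 4), (9, 7), (10, 6)}; count = 16.

For each of the 121 pairs (x, y) ∈ F_11², evaluate f(x, y) mod 11. Record the zeros.
  x = 0: [0↦8, 1↦8, 2↦7, 3↦4, 4↦9, 5↦10, 6↦6, 7↦7, 8↦1, 9↦9, 10↦8]  zeros at y ∈ ∅
  x = 1: [0↦3, 1↦4, 2↦2, 3↦7, 4↦7, 5↦1, 6↦10, 7↦0, 8↦3, 9↦7, 10↦0]  zeros at y ∈ {7, 10}
  x = 2: [0↦10, 1↦5, 2↦6, 3↦1, 4↦0, 5↦2, 6↦6, 7↦0, 8↦5, 9↦9, 10↦0]  zeros at y ∈ {4, 7, 10}
  x = 3: [0↦1, 1↦5, 2↦2, 3↦2, 4↦4, 5↦7, 6↦10, 7↦1, 8↦1, 9↦9, 10↦2]  zeros at y ∈ ∅
  x = 4: [0↦3, 1↦9, 2↦6, 3↦4, 4↦2, 5↦10, 6↦5, 7↦8, 8↦7, 9↦1, 10↦0]  zeros at y ∈ {10}
  x = 5: [0↦10, 1↦0, 2↦1, 3↦1, 4↦10, 5↦5, 6↦7, 7↦4, 8↦6, 9↦1, 10↦10]  zeros at y ∈ {1}
  x = 6: [0↦5, 1↦5, 2↦3, 3↦9, 4↦0, 5↦8, 6↦10, 7↦5, 8↦3, 9↦3, 10↦4]  zeros at y ∈ {4}
  x = 7: [0↦4, 1↦7, 2↦6, 3↦0, 4↦10, 5↦2, 6↦8, 7↦5, 8↦3, 9↦1, 10↦9]  zeros at y ∈ {3}
  x = 8: [0↦1, 1↦0, 2↦4, 3↦1, 4↦1, 5↦3, 6↦6, 7↦9, 8↦0, 9↦0, 10↦8]  zeros at y ∈ {1, 8, 9}
  x = 9: [0↦1, 1↦0, 2↦2, 3↦6, 4↦0, 5↦5, 6↦9, 7↦0, 8↦10, 9↦5, 10↦6]  zeros at y ∈ {1, 4, 7}
  x = 10: [0↦9, 1↦1, 2↦5, 3↦9, 4↦1, 5↦2, 6↦0, 7↦5, 8↦5, 9↦10, 10↦8]  zeros at y ∈ {6}
Collecting zeros: affine points = {(1, 7), (1, 10), (2, 4), (2, 7), (2, 10), (4, 10), (5, 1), (6, 4), (7, 3), (8, 1), (8, 8), (8, 9), (9, 1), (9, 4), (9, 7), (10, 6)}.
Total count |C(F_11)_aff| = 16.


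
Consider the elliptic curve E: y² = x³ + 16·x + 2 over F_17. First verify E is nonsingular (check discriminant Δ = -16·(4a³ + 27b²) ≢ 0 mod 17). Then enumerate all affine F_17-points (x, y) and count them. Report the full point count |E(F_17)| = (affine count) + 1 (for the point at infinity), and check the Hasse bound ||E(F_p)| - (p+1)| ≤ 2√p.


Affine points = {(0, 6), (0, 11), (1, 6), (1, 11), (2, 5), (2, 12), (3, 3), (3, 14), (6, 5), (6, 12), (7, 7), (7, 10), (8, 8), (8, 9), (9, 5), (9, 12), (11, 8), (11, 9), (12, 1), (12, 16), (15, 8), (15, 9), (16, 6), (16, 11)}; affine count = 24; |E(F_17)| = 25.

Discriminant check: Δ ∝ 4a³ + 27b² = 4·16³ + 27·2² = 4·4096 + 27·4 ≡ 2 (mod 17). Nonzero ⇒ E is nonsingular.
For each x ∈ F_17, compute rhs = x³ + 16·x + 2 mod 17, then count y ∈ F_17 with y² ≡ rhs.
  x = 0: rhs = 2, matching y values: 6, 11 (2 points).
  x = 1: rhs = 2, matching y values: 6, 11 (2 points).
  x = 2: rhs = 8, matching y values: 5, 12 (2 points).
  x = 3: rhs = 9, matching y values: 3, 14 (2 points).
  x = 4: rhs = 11, matching y values: none (0 points).
  x = 5: rhs = 3, matching y values: none (0 points).
  x = 6: rhs = 8, matching y values: 5, 12 (2 points).
  x = 7: rhs = 15, matching y values: 7, 10 (2 points).
  x = 8: rhs = 13, matching y values: 8, 9 (2 points).
  x = 9: rhs = 8, matching y values: 5, 12 (2 points).
  x = 10: rhs = 6, matching y values: none (0 points).
  x = 11: rhs = 13, matching y values: 8, 9 (2 points).
  x = 12: rhs = 1, matching y values: 1, 16 (2 points).
  x = 13: rhs = 10, matching y values: none (0 points).
  x = 14: rhs = 12, matching y values: none (0 points).
  x = 15: rhs = 13, matching y values: 8, 9 (2 points).
  x = 16: rhs = 2, matching y values: 6, 11 (2 points).
Total affine count: 24.
Full point count |E(F_17)| = 24 + 1 = 25.
Hasse bound: |25 − (17+1)| = |7| = 7 ≤ 2√17 ≈ 8.2462 ✓.


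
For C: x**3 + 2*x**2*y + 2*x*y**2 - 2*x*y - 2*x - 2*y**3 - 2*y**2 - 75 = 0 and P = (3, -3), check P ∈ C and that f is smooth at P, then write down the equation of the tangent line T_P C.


Tangent line at P: 13*x - 66*y - 237 = 0.

Step 1: f(3, -3) = 0, so P lies on C.
Step 2: partial derivatives
  f_x(x, y) = 3*x**2 + 4*x*y + 2*y**2 - 2*y - 2, f_y(x, y) = 2*x**2 + 4*x*y - 2*x - 6*y**2 - 4*y.
  f_x(P) = 13, f_y(P) = -66 (gradient nonzero, so P is smooth).
Step 3: tangent line at P: 13·(x − 3) + -66·(y − -3) = 0.
Expanding: 13*x - 66*y - 237 = 0.


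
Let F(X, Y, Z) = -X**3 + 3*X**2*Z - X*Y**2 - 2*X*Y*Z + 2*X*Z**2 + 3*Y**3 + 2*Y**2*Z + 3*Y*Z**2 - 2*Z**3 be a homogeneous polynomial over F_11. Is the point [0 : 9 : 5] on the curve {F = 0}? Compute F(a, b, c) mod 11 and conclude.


F(0,9,5) ≡ 1 (mod 11); P is NOT on the curve.

Evaluate F(0, 9, 5) term-by-term (mod 11).
  -X**3 ↦ -1·0·1·1 = 0
  3*X**2*Z ↦ 3·0·1·5 = 0
  -X*Y**2 ↦ -1·0·81·1 = 0
  -2*X*Y*Z ↦ -2·0·9·5 = 0
  2*X*Z**2 ↦ 2·0·1·25 = 0
  3*Y**3 ↦ 3·1·729·1 = 2187
  2*Y**2*Z ↦ 2·1·81·5 = 810
  3*Y*Z**2 ↦ 3·1·9·25 = 675
  -2*Z**3 ↦ -2·1·1·125 = -250
Sum: F(0, 9, 5) = (0) + (0) + (0) + (0) + (0) + (2187) + (810) + (675) + (-250) = 3422.
Reducing mod 11: 3422 ≡ 1 (mod 11).
Since F(a, b, c) ≡ 1 ≠ 0 (mod 11), P does NOT lie on the curve.


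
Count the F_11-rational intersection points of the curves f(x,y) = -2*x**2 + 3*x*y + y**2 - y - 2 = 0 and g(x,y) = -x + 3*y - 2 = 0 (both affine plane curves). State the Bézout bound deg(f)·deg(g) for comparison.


Common zeros: ∅; count = 0; Bézout bound = 2.

deg(f) = 2, deg(g) = 1, so Bézout bound = 2.
Scan x ∈ F_11. For each x, list the y ∈ F_11 with f(x, y) ≡ 0 and those with g(x, y) ≡ 0 (mod 11); the common zeros in that column are the intersection.
  x = 0: f ≡ 0 at y ∈ {2, 10}; g ≡ 0 at y ∈ {8}; common: ∅.
  x = 1: f ≡ 0 at y ∈ {3, 6}; g ≡ 0 at y ∈ {1}; common: ∅.
  x = 2: f ≡ 0 at y ∈ ∅; g ≡ 0 at y ∈ {5}; common: ∅.
  x = 3: f ≡ 0 at y ∈ {1, 2}; g ≡ 0 at y ∈ {9}; common: ∅.
  x = 4: f ≡ 0 at y ∈ {1, 10}; g ≡ 0 at y ∈ {2}; common: ∅.
  x = 5: f ≡ 0 at y ∈ ∅; g ≡ 0 at y ∈ {6}; common: ∅.
  x = 6: f ≡ 0 at y ∈ ∅; g ≡ 0 at y ∈ {10}; common: ∅.
  x = 7: f ≡ 0 at y ∈ ∅; g ≡ 0 at y ∈ {3}; common: ∅.
  x = 8: f ≡ 0 at y ∈ {4, 6}; g ≡ 0 at y ∈ {7}; common: ∅.
  x = 9: f ≡ 0 at y ∈ {3, 4}; g ≡ 0 at y ∈ {0}; common: ∅.
  x = 10: f ≡ 0 at y ∈ ∅; g ≡ 0 at y ∈ {4}; common: ∅.
Collecting: common zeros = ∅, so the count is 0.
Comparison with the Bézout bound: 0 ≤ 2 = deg(f)·deg(g), as expected for curves with no common component (the affine F_11-count falls short of the bound because intersections may lie at infinity, over extension fields, or carry multiplicity).


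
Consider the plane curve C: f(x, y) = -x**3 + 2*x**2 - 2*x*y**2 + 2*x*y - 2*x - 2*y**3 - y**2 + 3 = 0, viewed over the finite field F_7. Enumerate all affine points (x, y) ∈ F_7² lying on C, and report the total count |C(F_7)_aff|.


Affine F_7-points: {(0, 1), (6, 4)}; count = 2.

For each of the 49 pairs (x, y) ∈ F_7², evaluate f(x, y) mod 7. Record the zeros.
  x = 0: [0↦3, 1↦0, 2↦4, 3↦3, 4↦6, 5↦1, 6↦4]  zeros at y ∈ {1}
  x = 1: [0↦2, 1↦6, 2↦6, 3↦4, 4↦2, 5↦2, 6↦6]  zeros at y ∈ ∅
  x = 2: [0↦6, 1↦3, 2↦6, 3↦3, 4↦3, 5↦1, 6↦6]  zeros at y ∈ ∅
  x = 3: [0↦2, 1↦6, 2↦5, 3↦1, 4↦3, 5↦6, 6↦5]  zeros at y ∈ ∅
  x = 4: [0↦5, 1↦2, 2↦4, 3↦6, 4↦3, 5↦4, 6↦4]  zeros at y ∈ ∅
  x = 5: [0↦2, 1↦6, 2↦4, 3↦5, 4↦4, 5↦3, 6↦4]  zeros at y ∈ ∅
  x = 6: [0↦1, 1↦5, 2↦6, 3↦6, 4↦0, 5↦4, 6↦6]  zeros at y ∈ {4}
Collecting zeros: affine points = {(0, 1), (6, 4)}.
Total count |C(F_7)_aff| = 2.


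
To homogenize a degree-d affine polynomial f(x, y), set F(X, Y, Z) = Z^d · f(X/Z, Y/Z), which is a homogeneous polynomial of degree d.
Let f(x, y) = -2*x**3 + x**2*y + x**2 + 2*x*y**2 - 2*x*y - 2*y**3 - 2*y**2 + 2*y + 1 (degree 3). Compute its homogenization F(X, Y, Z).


F(X, Y, Z) = -2*X**3 + X**2*Y + X**2*Z + 2*X*Y**2 - 2*X*Y*Z - 2*Y**3 - 2*Y**2*Z + 2*Y*Z**2 + Z**3

deg(f) = 3.
Substitute x = X/Z, y = Y/Z into f, then multiply by Z^3.
  monomial -2·x^3·y^0 ↦ -2·X^3·Y^0·Z^0.
  monomial 1·x^2·y^1 ↦ 1·X^2·Y^1·Z^0.
  monomial 1·x^2·y^0 ↦ 1·X^2·Y^0·Z^1.
  monomial 2·x^1·y^2 ↦ 2·X^1·Y^2·Z^0.
  monomial -2·x^1·y^1 ↦ -2·X^1·Y^1·Z^1.
  monomial -2·x^0·y^3 ↦ -2·X^0·Y^3·Z^0.
  monomial -2·x^0·y^2 ↦ -2·X^0·Y^2·Z^1.
  monomial 2·x^0·y^1 ↦ 2·X^0·Y^1·Z^2.
  monomial 1·x^0·y^0 ↦ 1·X^0·Y^0·Z^3.
Collecting: F(X, Y, Z) = -2*X**3 + X**2*Y + X**2*Z + 2*X*Y**2 - 2*X*Y*Z - 2*Y**3 - 2*Y**2*Z + 2*Y*Z**2 + Z**3.


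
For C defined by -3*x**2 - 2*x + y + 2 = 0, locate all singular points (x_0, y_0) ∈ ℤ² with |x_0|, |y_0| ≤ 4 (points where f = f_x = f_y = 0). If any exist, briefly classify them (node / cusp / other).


No singular points in the scanned grid; C is smooth there.

Compute partial derivatives:
  f_x = -6*x - 2.
  f_y = 1.
f_y = 1 is a nonzero constant, so f_y never vanishes: no point (x, y) can satisfy f = f_x = f_y = 0. In particular no (x, y) ∈ {−4, ..., 4}² is singular; the curve is smooth.


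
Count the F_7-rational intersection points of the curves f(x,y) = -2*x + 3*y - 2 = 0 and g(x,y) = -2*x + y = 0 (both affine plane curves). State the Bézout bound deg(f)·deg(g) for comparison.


Common zeros: {(4, 1)}; count = 1; Bézout bound = 1.

deg(f) = 1, deg(g) = 1, so Bézout bound = 1.
Scan x ∈ F_7. For each x, list the y ∈ F_7 with f(x, y) ≡ 0 and those with g(x, y) ≡ 0 (mod 7); the common zeros in that column are the intersection.
  x = 0: f ≡ 0 at y ∈ {3}; g ≡ 0 at y ∈ {0}; common: ∅.
  x = 1: f ≡ 0 at y ∈ {6}; g ≡ 0 at y ∈ {2}; common: ∅.
  x = 2: f ≡ 0 at y ∈ {2}; g ≡ 0 at y ∈ {4}; common: ∅.
  x = 3: f ≡ 0 at y ∈ {5}; g ≡ 0 at y ∈ {6}; common: ∅.
  x = 4: f ≡ 0 at y ∈ {1}; g ≡ 0 at y ∈ {1}; common: {1}.
  x = 5: f ≡ 0 at y ∈ {4}; g ≡ 0 at y ∈ {3}; common: ∅.
  x = 6: f ≡ 0 at y ∈ {0}; g ≡ 0 at y ∈ {5}; common: ∅.
Collecting: common zeros = {(4, 1)}, so the count is 1.
Comparison with the Bézout bound: 1 ≤ 1 = deg(f)·deg(g), as expected for curves with no common component (the bound is attained).


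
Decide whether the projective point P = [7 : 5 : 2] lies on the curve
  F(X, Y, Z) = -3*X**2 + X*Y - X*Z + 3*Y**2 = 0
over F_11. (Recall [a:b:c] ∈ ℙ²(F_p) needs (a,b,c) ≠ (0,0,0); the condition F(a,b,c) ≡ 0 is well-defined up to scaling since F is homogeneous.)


F(7,5,2) ≡ 4 (mod 11); P is NOT on the curve.

Evaluate F(7, 5, 2) term-by-term (mod 11).
  -3*X**2 ↦ -3·49·1·1 = -147
  X*Y ↦ 1·7·5·1 = 35
  -X*Z ↦ -1·7·1·2 = -14
  3*Y**2 ↦ 3·1·25·1 = 75
Sum: F(7, 5, 2) = (-147) + (35) + (-14) + (75) = -51.
Reducing mod 11: -51 ≡ 4 (mod 11).
Since F(a, b, c) ≡ 4 ≠ 0 (mod 11), P does NOT lie on the curve.


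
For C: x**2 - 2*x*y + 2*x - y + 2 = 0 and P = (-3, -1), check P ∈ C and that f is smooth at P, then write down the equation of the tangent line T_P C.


Tangent line at P: -2*x + 5*y - 1 = 0.

Step 1: f(-3, -1) = 0, so P lies on C.
Step 2: partial derivatives
  f_x(x, y) = 2*x - 2*y + 2, f_y(x, y) = -2*x - 1.
  f_x(P) = -2, f_y(P) = 5 (gradient nonzero, so P is smooth).
Step 3: tangent line at P: -2·(x − -3) + 5·(y − -1) = 0.
Expanding: -2*x + 5*y - 1 = 0.


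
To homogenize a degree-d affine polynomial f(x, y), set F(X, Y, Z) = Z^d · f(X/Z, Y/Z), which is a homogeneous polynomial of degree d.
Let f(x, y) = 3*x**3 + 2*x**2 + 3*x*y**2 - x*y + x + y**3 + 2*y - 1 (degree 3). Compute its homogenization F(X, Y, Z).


F(X, Y, Z) = 3*X**3 + 2*X**2*Z + 3*X*Y**2 - X*Y*Z + X*Z**2 + Y**3 + 2*Y*Z**2 - Z**3

deg(f) = 3.
Substitute x = X/Z, y = Y/Z into f, then multiply by Z^3.
  monomial 3·x^3·y^0 ↦ 3·X^3·Y^0·Z^0.
  monomial 2·x^2·y^0 ↦ 2·X^2·Y^0·Z^1.
  monomial 3·x^1·y^2 ↦ 3·X^1·Y^2·Z^0.
  monomial -1·x^1·y^1 ↦ -1·X^1·Y^1·Z^1.
  monomial 1·x^1·y^0 ↦ 1·X^1·Y^0·Z^2.
  monomial 1·x^0·y^3 ↦ 1·X^0·Y^3·Z^0.
  monomial 2·x^0·y^1 ↦ 2·X^0·Y^1·Z^2.
  monomial -1·x^0·y^0 ↦ -1·X^0·Y^0·Z^3.
Collecting: F(X, Y, Z) = 3*X**3 + 2*X**2*Z + 3*X*Y**2 - X*Y*Z + X*Z**2 + Y**3 + 2*Y*Z**2 - Z**3.


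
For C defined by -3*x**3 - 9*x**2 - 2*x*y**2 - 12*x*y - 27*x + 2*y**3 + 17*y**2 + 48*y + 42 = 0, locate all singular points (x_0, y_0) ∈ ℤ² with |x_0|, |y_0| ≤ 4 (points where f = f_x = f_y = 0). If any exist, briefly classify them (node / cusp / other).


Singular points: {(-1, -3)}; classification: cusp.

Compute partial derivatives:
  f_x = -9*x**2 - 18*x - 2*y**2 - 12*y - 27.
  f_y = -4*x*y - 12*x + 6*y**2 + 34*y + 48.
Scan x_0 ∈ {−4, ..., 4}. For each x_0, f_y(x_0, y) is a polynomial in y; find its integer roots y ∈ {−4, ..., 4}, then test f_x and f at those candidates.
  x = -4: f_y(-4, y) = 6*y**2 + 50*y + 96; vanishes at y ∈ {-3}. (-4, -3): f_x = -81 ≠ 0.
  x = -3: f_y(-3, y) = 6*y**2 + 46*y + 84; vanishes at y ∈ {-3}. (-3, -3): f_x = -36 ≠ 0.
  x = -2: f_y(-2, y) = 6*y**2 + 42*y + 72; vanishes at y ∈ {-4, -3}. (-2, -4): f_x = -11 ≠ 0; (-2, -3): f_x = -9 ≠ 0.
  x = -1: f_y(-1, y) = 6*y**2 + 38*y + 60; vanishes at y ∈ {-3}. (-1, -3): f_x = 0, f = 0 — SINGULAR.
  x = 0: f_y(0, y) = 6*y**2 + 34*y + 48; vanishes at y ∈ {-3}. (0, -3): f_x = -9 ≠ 0.
  x = 1: f_y(1, y) = 6*y**2 + 30*y + 36; vanishes at y ∈ {-3, -2}. (1, -3): f_x = -36 ≠ 0; (1, -2): f_x = -38 ≠ 0.
  x = 2: f_y(2, y) = 6*y**2 + 26*y + 24; vanishes at y ∈ {-3}. (2, -3): f_x = -81 ≠ 0.
  x = 3: f_y(3, y) = 6*y**2 + 22*y + 12; vanishes at y ∈ {-3}. (3, -3): f_x = -144 ≠ 0.
  x = 4: f_y(4, y) = 6*y**2 + 18*y; vanishes at y ∈ {-3, 0}. (4, -3): f_x = -225 ≠ 0; (4, 0): f_x = -243 ≠ 0.
Only singular point on the grid: (-1, -3).
Classify: substitute x = -1 + u, y = -3 + v and expand: f = -3*u**3 - 2*u*v**2 + 2*v**3 + v**2.
No constant or linear terms (consistent with a singular point). Quadratic part: v**2. Cubic part: -3*u**3 - 2*u*v**2 + 2*v**3.
The quadratic part v**2 is a perfect square, so there is a single (double) tangent line v = 0, i.e. y = -3. Restricting the cubic part to that line (v = 0) leaves -3*u**3 ≠ 0, so f is not divisible by v and the branch is v² ≈ 3*u**3 to lowest order — this is a cusp.
Classification: cusp.


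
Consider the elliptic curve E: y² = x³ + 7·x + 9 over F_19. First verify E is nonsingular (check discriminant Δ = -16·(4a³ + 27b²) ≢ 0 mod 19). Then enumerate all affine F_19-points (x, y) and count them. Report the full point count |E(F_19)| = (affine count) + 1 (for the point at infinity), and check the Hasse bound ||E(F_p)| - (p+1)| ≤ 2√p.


Affine points = {(0, 3), (0, 16), (1, 6), (1, 13), (3, 0), (4, 5), (4, 14), (5, 6), (5, 13), (6, 1), (6, 18), (8, 8), (8, 11), (11, 7), (11, 12), (12, 4), (12, 15), (13, 6), (13, 13), (14, 1), (14, 18), (17, 5), (17, 14), (18, 1), (18, 18)}; affine count = 25; |E(F_19)| = 26.

Discriminant check: Δ ∝ 4a³ + 27b² = 4·7³ + 27·9² = 4·343 + 27·81 ≡ 6 (mod 19). Nonzero ⇒ E is nonsingular.
For each x ∈ F_19, compute rhs = x³ + 7·x + 9 mod 19, then count y ∈ F_19 with y² ≡ rhs.
  x = 0: rhs = 9, matching y values: 3, 16 (2 points).
  x = 1: rhs = 17, matching y values: 6, 13 (2 points).
  x = 2: rhs = 12, matching y values: none (0 points).
  x = 3: rhs = 0, matching y values: 0 (1 points).
  x = 4: rhs = 6, matching y values: 5, 14 (2 points).
  x = 5: rhs = 17, matching y values: 6, 13 (2 points).
  x = 6: rhs = 1, matching y values: 1, 18 (2 points).
  x = 7: rhs = 2, matching y values: none (0 points).
  x = 8: rhs = 7, matching y values: 8, 11 (2 points).
  x = 9: rhs = 3, matching y values: none (0 points).
  x = 10: rhs = 15, matching y values: none (0 points).
  x = 11: rhs = 11, matching y values: 7, 12 (2 points).
  x = 12: rhs = 16, matching y values: 4, 15 (2 points).
  x = 13: rhs = 17, matching y values: 6, 13 (2 points).
  x = 14: rhs = 1, matching y values: 1, 18 (2 points).
  x = 15: rhs = 12, matching y values: none (0 points).
  x = 16: rhs = 18, matching y values: none (0 points).
  x = 17: rhs = 6, matching y values: 5, 14 (2 points).
  x = 18: rhs = 1, matching y values: 1, 18 (2 points).
Total affine count: 25.
Full point count |E(F_19)| = 25 + 1 = 26.
Hasse bound: |26 − (19+1)| = |6| = 6 ≤ 2√19 ≈ 8.7178 ✓.


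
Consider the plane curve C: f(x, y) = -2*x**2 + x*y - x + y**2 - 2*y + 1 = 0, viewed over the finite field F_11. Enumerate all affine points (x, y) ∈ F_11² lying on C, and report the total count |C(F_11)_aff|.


Affine F_11-points: {(0, 1), (1, 2), (1, 10), (2, 3), (2, 8), (3, 4), (3, 6), (4, 4), (4, 5), (5, 2), (5, 6), (6, 0), (6, 7), (7, 8), (7, 9), (8, 7), (8, 9), (9, 5), (9, 10), (10, 0), (10, 3)}; count = 21.

For each of the 121 pairs (x, y) ∈ F_11², evaluate f(x, y) mod 11. Record the zeros.
  x = 0: [0↦1, 1↦0, 2↦1, 3↦4, 4↦9, 5↦5, 6↦3, 7↦3, 8↦5, 9↦9, 10↦4]  zeros at y ∈ {1}
  x = 1: [0↦9, 1↦9, 2↦0, 3↦4, 4↦10, 5↦7, 6↦6, 7↦7, 8↦10, 9↦4, 10↦0]  zeros at y ∈ {2, 10}
  x = 2: [0↦2, 1↦3, 2↦6, 3↦0, 4↦7, 5↦5, 6↦5, 7↦7, 8↦0, 9↦6, 10↦3]  zeros at y ∈ {3, 8}
  x = 3: [0↦2, 1↦4, 2↦8, 3↦3, 4↦0, 5↦10, 6↦0, 7↦3, 8↦8, 9↦4, 10↦2]  zeros at y ∈ {4, 6}
  x = 4: [0↦9, 1↦1, 2↦6, 3↦2, 4↦0, 5↦0, 6↦2, 7↦6, 8↦1, 9↦9, 10↦8]  zeros at y ∈ {4, 5}
  x = 5: [0↦1, 1↦5, 2↦0, 3↦8, 4↦7, 5↦8, 6↦0, 7↦5, 8↦1, 9↦10, 10↦10]  zeros at y ∈ {2, 6}
  x = 6: [0↦0, 1↦5, 2↦1, 3↦10, 4↦10, 5↦1, 6↦5, 7↦0, 8↦8, 9↦7, 10↦8]  zeros at y ∈ {0, 7}
  x = 7: [0↦6, 1↦1, 2↦9, 3↦8, 4↦9, 5↦1, 6↦6, 7↦2, 8↦0, 9↦0, 10↦2]  zeros at y ∈ {8, 9}
  x = 8: [0↦8, 1↦4, 2↦2, 3↦2, 4↦4, 5↦8, 6↦3, 7↦0, 8↦10, 9↦0, 10↦3]  zeros at y ∈ {7, 9}
  x = 9: [0↦6, 1↦3, 2↦2, 3↦3, 4↦6, 5↦0, 6↦7, 7↦5, 8↦5, 9↦7, 10↦0]  zeros at y ∈ {5, 10}
  x = 10: [0↦0, 1↦9, 2↦9, 3↦0, 4↦4, 5↦10, 6↦7, 7↦6, 8↦7, 9↦10, 10↦4]  zeros at y ∈ {0, 3}
Collecting zeros: affine points = {(0, 1), (1, 2), (1, 10), (2, 3), (2, 8), (3, 4), (3, 6), (4, 4), (4, 5), (5, 2), (5, 6), (6, 0), (6, 7), (7, 8), (7, 9), (8, 7), (8, 9), (9, 5), (9, 10), (10, 0), (10, 3)}.
Total count |C(F_11)_aff| = 21.


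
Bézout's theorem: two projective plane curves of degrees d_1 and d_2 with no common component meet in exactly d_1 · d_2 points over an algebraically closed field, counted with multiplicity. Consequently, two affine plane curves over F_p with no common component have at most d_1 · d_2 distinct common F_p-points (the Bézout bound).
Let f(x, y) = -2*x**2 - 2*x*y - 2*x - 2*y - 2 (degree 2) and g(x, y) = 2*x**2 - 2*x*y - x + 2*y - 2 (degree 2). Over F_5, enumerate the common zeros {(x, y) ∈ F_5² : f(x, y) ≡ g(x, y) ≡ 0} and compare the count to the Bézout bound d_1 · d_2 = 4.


Common zeros: ∅; count = 0; Bézout bound = 4.

deg(f) = 2, deg(g) = 2, so Bézout bound = 4.
Scan x ∈ F_5. For each x, list the y ∈ F_5 with f(x, y) ≡ 0 and those with g(x, y) ≡ 0 (mod 5); the common zeros in that column are the intersection.
  x = 0: f ≡ 0 at y ∈ {4}; g ≡ 0 at y ∈ {1}; common: ∅.
  x = 1: f ≡ 0 at y ∈ {1}; g ≡ 0 at y ∈ ∅; common: ∅.
  x = 2: f ≡ 0 at y ∈ {1}; g ≡ 0 at y ∈ {2}; common: ∅.
  x = 3: f ≡ 0 at y ∈ {3}; g ≡ 0 at y ∈ {2}; common: ∅.
  x = 4: f ≡ 0 at y ∈ ∅; g ≡ 0 at y ∈ {1}; common: ∅.
Collecting: common zeros = ∅, so the count is 0.
Comparison with the Bézout bound: 0 ≤ 4 = deg(f)·deg(g), as expected for curves with no common component (the affine F_5-count falls short of the bound because intersections may lie at infinity, over extension fields, or carry multiplicity).


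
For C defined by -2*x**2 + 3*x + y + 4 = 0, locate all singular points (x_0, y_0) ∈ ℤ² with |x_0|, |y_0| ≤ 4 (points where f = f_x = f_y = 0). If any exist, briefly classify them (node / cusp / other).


No singular points in the scanned grid; C is smooth there.

Compute partial derivatives:
  f_x = 3 - 4*x.
  f_y = 1.
f_y = 1 is a nonzero constant, so f_y never vanishes: no point (x, y) can satisfy f = f_x = f_y = 0. In particular no (x, y) ∈ {−4, ..., 4}² is singular; the curve is smooth.


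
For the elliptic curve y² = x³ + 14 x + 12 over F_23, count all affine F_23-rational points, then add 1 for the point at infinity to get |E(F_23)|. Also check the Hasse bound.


Affine points = {(0, 9), (0, 14), (1, 2), (1, 21), (2, 5), (2, 18), (3, 9), (3, 14), (5, 0), (6, 6), (6, 17), (7, 4), (7, 19), (9, 4), (9, 19), (10, 5), (10, 18), (11, 5), (11, 18), (14, 10), (14, 13), (15, 3), (15, 20), (16, 10), (16, 13), (18, 1), (18, 22), (20, 9), (20, 14)}; affine count = 29; |E(F_23)| = 30.

Discriminant check: Δ ∝ 4a³ + 27b² = 4·14³ + 27·12² = 4·2744 + 27·144 ≡ 6 (mod 23). Nonzero ⇒ E is nonsingular.
For each x ∈ F_23, compute rhs = x³ + 14·x + 12 mod 23, then count y ∈ F_23 with y² ≡ rhs.
  x = 0: rhs = 12, matching y values: 9, 14 (2 points).
  x = 1: rhs = 4, matching y values: 2, 21 (2 points).
  x = 2: rhs = 2, matching y values: 5, 18 (2 points).
  x = 3: rhs = 12, matching y values: 9, 14 (2 points).
  x = 4: rhs = 17, matching y values: none (0 points).
  x = 5: rhs = 0, matching y values: 0 (1 points).
  x = 6: rhs = 13, matching y values: 6, 17 (2 points).
  x = 7: rhs = 16, matching y values: 4, 19 (2 points).
  x = 8: rhs = 15, matching y values: none (0 points).
  x = 9: rhs = 16, matching y values: 4, 19 (2 points).
  x = 10: rhs = 2, matching y values: 5, 18 (2 points).
  x = 11: rhs = 2, matching y values: 5, 18 (2 points).
  x = 12: rhs = 22, matching y values: none (0 points).
  x = 13: rhs = 22, matching y values: none (0 points).
  x = 14: rhs = 8, matching y values: 10, 13 (2 points).
  x = 15: rhs = 9, matching y values: 3, 20 (2 points).
  x = 16: rhs = 8, matching y values: 10, 13 (2 points).
  x = 17: rhs = 11, matching y values: none (0 points).
  x = 18: rhs = 1, matching y values: 1, 22 (2 points).
  x = 19: rhs = 7, matching y values: none (0 points).
  x = 20: rhs = 12, matching y values: 9, 14 (2 points).
  x = 21: rhs = 22, matching y values: none (0 points).
  x = 22: rhs = 20, matching y values: none (0 points).
Total affine count: 29.
Full point count |E(F_23)| = 29 + 1 = 30.
Hasse bound: |30 − (23+1)| = |6| = 6 ≤ 2√23 ≈ 9.5917 ✓.
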